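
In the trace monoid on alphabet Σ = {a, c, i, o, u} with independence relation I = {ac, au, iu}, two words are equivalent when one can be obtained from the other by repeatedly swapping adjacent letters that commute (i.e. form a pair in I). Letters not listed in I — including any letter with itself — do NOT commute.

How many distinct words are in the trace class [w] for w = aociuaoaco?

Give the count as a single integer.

drop 0:a onto floor
drop 1:o onto {0:a}
drop 2:c onto {1:o}
drop 3:i onto {2:c}
drop 4:u onto {2:c}
drop 5:a onto {3:i}
drop 6:o onto {4:u, 5:a}
drop 7:a onto {6:o}
drop 8:c onto {6:o}
drop 9:o onto {7:a, 8:c}
ground layer = {0:a}
drop-orders for the pieces not yet dropped (sum over which currently-grounded one goes next):
  1 to go: {9} 1
  2 to go: {7,9} 1  {8,9} 1
  3 to go: {7,8,9} 2
  4 to go: {6,7,8,9} 2
  5 to go: {4,6,7,8,9} 2  {5,6,7,8,9} 2
  6 to go: {3,5,6,7,8,9} 2  {4,5,6,7,8,9} 4
  7 to go: {3,4,5,6,7,8,9} 6
  8 to go: {2,3,4,5,6,7,8,9} 6
  if 0:a drops first: 6 orders

6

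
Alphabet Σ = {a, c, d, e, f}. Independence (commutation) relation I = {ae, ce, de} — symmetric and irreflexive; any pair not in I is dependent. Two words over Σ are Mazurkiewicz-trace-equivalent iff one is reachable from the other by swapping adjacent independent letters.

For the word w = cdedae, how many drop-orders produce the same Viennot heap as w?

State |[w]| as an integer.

15

piece 0:c — minimal
piece 1:d rests on {0:c}
piece 2:e — minimal
piece 3:d rests on {1:d}
piece 4:a rests on {3:d}
piece 5:e rests on {2:e}
minimal pieces: {0:c, 2:e}
ways to finish when only these pieces remain (= sum over removing one remaining piece with nothing left below it):
  1 left: {4}→1  {5}→1
  2 left: {2,5}→1  {3,4}→1  {4,5}→2
  3 left: {1,3,4}→1  {2,4,5}→3  {3,4,5}→3
  4 left: {0,1,3,4}→1  {1,3,4,5}→4  {2,3,4,5}→6
  placing 0:c first → 10 extensions
  placing 2:e first → 5 extensions
total linear extensions = 15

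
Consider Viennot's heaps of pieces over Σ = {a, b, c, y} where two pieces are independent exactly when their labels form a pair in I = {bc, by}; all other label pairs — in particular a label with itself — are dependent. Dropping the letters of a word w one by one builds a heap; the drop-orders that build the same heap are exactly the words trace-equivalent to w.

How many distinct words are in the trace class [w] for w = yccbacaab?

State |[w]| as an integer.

4

0(y) covers ∅
1(c) covers 0:y
2(c) covers 1:c
3(b) covers ∅
4(a) covers 2:c, 3:b
5(c) covers 4:a
6(a) covers 5:c
7(a) covers 6:a
8(b) covers 7:a
floor of heap: 0:y, 3:b
completions by unplaced set U, small U first (add the entries for U minus each lowest piece of U):
  |U|=1: {8}:1
  |U|=2: {7,8}:1
  |U|=3: {6,7,8}:1
  |U|=4: {5,6,7,8}:1
  |U|=5: {4,5,6,7,8}:1
  |U|=6: {2,4,5,6,7,8}:1  {3,4,5,6,7,8}:1
  |U|=7: {1,2,4,5,6,7,8}:1  {2,3,4,5,6,7,8}:2
  start at 0(y): 3
  start at 3(b): 1
sum over floor = 4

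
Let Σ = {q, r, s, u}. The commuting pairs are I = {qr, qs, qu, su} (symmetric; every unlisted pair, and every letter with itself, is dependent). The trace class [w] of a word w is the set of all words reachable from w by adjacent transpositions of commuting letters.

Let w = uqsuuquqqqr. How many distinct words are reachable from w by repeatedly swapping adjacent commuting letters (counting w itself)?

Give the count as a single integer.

2310

#0=u has no predecessor
#1=q has no predecessor
#2=s has no predecessor
#3=u depends on [0:u]
#4=u depends on [3:u]
#5=q depends on [1:q]
#6=u depends on [4:u]
#7=q depends on [5:q]
#8=q depends on [7:q]
#9=q depends on [8:q]
#10=r depends on [2:s, 6:u]
sources: [0:u, 1:q, 2:s]
N(rest) = Σ N(rest − s) over sources s of rest; N(one piece) = 1:
  size 1 → [9]=1  [10]=1
  size 2 → [2,10]=1  [6,10]=1  [8,9]=1  [9,10]=2
  size 3 → [2,6,10]=2  [2,9,10]=3  [4,6,10]=1  [6,9,10]=3  [7,8,9]=1  [8,9,10]=3
  size 4 → [2,4,6,10]=3  [2,6,9,10]=8  [2,8,9,10]=6  [3,4,6,10]=1  [4,6,9,10]=4  [5,7,8,9]=1  [6,8,9,10]=6  [7,8,9,10]=4
  size 5 → [0,3,4,6,10]=1  [1,5,7,8,9]=1  [2,3,4,6,10]=4  [2,4,6,9,10]=15  [2,6,8,9,10]=20  [2,7,8,9,10]=10  [3,4,6,9,10]=5  [4,6,8,9,10]=10  [5,7,8,9,10]=5  [6,7,8,9,10]=10
  size 6 → [0,2,3,4,6,10]=5  [0,3,4,6,9,10]=6  [1,5,7,8,9,10]=6  [2,3,4,6,9,10]=24  [2,4,6,8,9,10]=45  [2,5,7,8,9,10]=15  [2,6,7,8,9,10]=40  [3,4,6,8,9,10]=15  [4,6,7,8,9,10]=20  [5,6,7,8,9,10]=15
  size 7 → [0,2,3,4,6,9,10]=35  [0,3,4,6,8,9,10]=21  [1,2,5,7,8,9,10]=21  [1,5,6,7,8,9,10]=21  [2,3,4,6,8,9,10]=84  [2,4,6,7,8,9,10]=105  [2,5,6,7,8,9,10]=70  [3,4,6,7,8,9,10]=35  [4,5,6,7,8,9,10]=35
  size 8 → [0,2,3,4,6,8,9,10]=140  [0,3,4,6,7,8,9,10]=56  [1,2,5,6,7,8,9,10]=112  [1,4,5,6,7,8,9,10]=56  [2,3,4,6,7,8,9,10]=224  [2,4,5,6,7,8,9,10]=210  [3,4,5,6,7,8,9,10]=70
  size 9 → [0,2,3,4,6,7,8,9,10]=420  [0,3,4,5,6,7,8,9,10]=126  [1,2,4,5,6,7,8,9,10]=378  [1,3,4,5,6,7,8,9,10]=126  [2,3,4,5,6,7,8,9,10]=504
  first=0(u) contributes 1008
  first=1(q) contributes 1050
  first=2(s) contributes 252
|[w]| = 2310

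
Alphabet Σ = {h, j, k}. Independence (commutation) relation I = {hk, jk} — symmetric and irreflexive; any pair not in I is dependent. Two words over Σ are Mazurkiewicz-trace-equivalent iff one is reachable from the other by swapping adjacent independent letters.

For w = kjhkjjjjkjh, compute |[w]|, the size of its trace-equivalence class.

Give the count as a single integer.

piece 0:k — minimal
piece 1:j — minimal
piece 2:h rests on {1:j}
piece 3:k rests on {0:k}
piece 4:j rests on {2:h}
piece 5:j rests on {4:j}
piece 6:j rests on {5:j}
piece 7:j rests on {6:j}
piece 8:k rests on {3:k}
piece 9:j rests on {7:j}
piece 10:h rests on {9:j}
minimal pieces: {0:k, 1:j}
ways to finish when only these pieces remain (= sum over removing one remaining piece with nothing left below it):
  1 left: {8}→1  {10}→1
  2 left: {3,8}→1  {8,10}→2  {9,10}→1
  3 left: {0,3,8}→1  {3,8,10}→3  {7,9,10}→1  {8,9,10}→3
  4 left: {0,3,8,10}→4  {3,8,9,10}→6  {6,7,9,10}→1  {7,8,9,10}→4
  5 left: {0,3,8,9,10}→10  {3,7,8,9,10}→10  {5,6,7,9,10}→1  {6,7,8,9,10}→5
  6 left: {0,3,7,8,9,10}→20  {3,6,7,8,9,10}→15  {4,5,6,7,9,10}→1  {5,6,7,8,9,10}→6
  7 left: {0,3,6,7,8,9,10}→35  {2,4,5,6,7,9,10}→1  {3,5,6,7,8,9,10}→21  {4,5,6,7,8,9,10}→7
  8 left: {0,3,5,6,7,8,9,10}→56  {1,2,4,5,6,7,9,10}→1  {2,4,5,6,7,8,9,10}→8  {3,4,5,6,7,8,9,10}→28
  9 left: {0,3,4,5,6,7,8,9,10}→84  {1,2,4,5,6,7,8,9,10}→9  {2,3,4,5,6,7,8,9,10}→36
  placing 0:k first → 45 extensions
  placing 1:j first → 120 extensions
total linear extensions = 165

165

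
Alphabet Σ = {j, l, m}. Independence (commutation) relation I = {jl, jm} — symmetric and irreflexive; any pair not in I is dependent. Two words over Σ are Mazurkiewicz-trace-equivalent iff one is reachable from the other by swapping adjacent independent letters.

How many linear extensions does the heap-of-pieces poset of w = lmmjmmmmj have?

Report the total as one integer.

36

piece 0:l — minimal
piece 1:m rests on {0:l}
piece 2:m rests on {1:m}
piece 3:j — minimal
piece 4:m rests on {2:m}
piece 5:m rests on {4:m}
piece 6:m rests on {5:m}
piece 7:m rests on {6:m}
piece 8:j rests on {3:j}
minimal pieces: {0:l, 3:j}
ways to finish when only these pieces remain (= sum over removing one remaining piece with nothing left below it):
  1 left: {7}→1  {8}→1
  2 left: {3,8}→1  {6,7}→1  {7,8}→2
  3 left: {3,7,8}→3  {5,6,7}→1  {6,7,8}→3
  4 left: {3,6,7,8}→6  {4,5,6,7}→1  {5,6,7,8}→4
  5 left: {2,4,5,6,7}→1  {3,5,6,7,8}→10  {4,5,6,7,8}→5
  6 left: {1,2,4,5,6,7}→1  {2,4,5,6,7,8}→6  {3,4,5,6,7,8}→15
  7 left: {0,1,2,4,5,6,7}→1  {1,2,4,5,6,7,8}→7  {2,3,4,5,6,7,8}→21
  placing 0:l first → 28 extensions
  placing 3:j first → 8 extensions
total linear extensions = 36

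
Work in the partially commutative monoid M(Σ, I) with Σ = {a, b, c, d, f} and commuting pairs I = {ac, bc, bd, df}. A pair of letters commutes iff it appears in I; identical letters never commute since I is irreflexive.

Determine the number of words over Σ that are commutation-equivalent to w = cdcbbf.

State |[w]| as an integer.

10

#0=c has no predecessor
#1=d depends on [0:c]
#2=c depends on [1:d]
#3=b has no predecessor
#4=b depends on [3:b]
#5=f depends on [2:c, 4:b]
sources: [0:c, 3:b]
N(rest) = Σ N(rest − s) over sources s of rest; N(one piece) = 1:
  size 1 → [5]=1
  size 2 → [2,5]=1  [4,5]=1
  size 3 → [1,2,5]=1  [2,4,5]=2  [3,4,5]=1
  size 4 → [0,1,2,5]=1  [1,2,4,5]=3  [2,3,4,5]=3
  first=0(c) contributes 6
  first=3(b) contributes 4
|[w]| = 10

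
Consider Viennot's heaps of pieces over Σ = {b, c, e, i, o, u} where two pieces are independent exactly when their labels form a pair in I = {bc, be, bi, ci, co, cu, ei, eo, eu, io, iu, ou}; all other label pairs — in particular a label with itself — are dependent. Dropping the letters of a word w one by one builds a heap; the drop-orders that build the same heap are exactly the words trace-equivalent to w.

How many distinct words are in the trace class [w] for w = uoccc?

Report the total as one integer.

piece 0:u — minimal
piece 1:o — minimal
piece 2:c — minimal
piece 3:c rests on {2:c}
piece 4:c rests on {3:c}
minimal pieces: {0:u, 1:o, 2:c}
ways to finish when only these pieces remain (= sum over removing one remaining piece with nothing left below it):
  1 left: {0}→1  {1}→1  {4}→1
  2 left: {0,1}→2  {0,4}→2  {1,4}→2  {3,4}→1
  3 left: {0,1,4}→6  {0,3,4}→3  {1,3,4}→3  {2,3,4}→1
  placing 0:u first → 4 extensions
  placing 1:o first → 4 extensions
  placing 2:c first → 12 extensions
total linear extensions = 20

20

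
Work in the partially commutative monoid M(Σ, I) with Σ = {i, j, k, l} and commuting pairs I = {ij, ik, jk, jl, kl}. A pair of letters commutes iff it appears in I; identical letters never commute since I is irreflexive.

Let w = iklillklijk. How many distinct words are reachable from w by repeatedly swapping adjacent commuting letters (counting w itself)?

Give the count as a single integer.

1320

0(i) covers ∅
1(k) covers ∅
2(l) covers 0:i
3(i) covers 2:l
4(l) covers 3:i
5(l) covers 4:l
6(k) covers 1:k
7(l) covers 5:l
8(i) covers 7:l
9(j) covers ∅
10(k) covers 6:k
floor of heap: 0:i, 1:k, 9:j
completions by unplaced set U, small U first (add the entries for U minus each lowest piece of U):
  |U|=1: {8}:1  {9}:1  {10}:1
  |U|=2: {6,10}:1  {7,8}:1  {8,9}:2  {8,10}:2  {9,10}:2
  |U|=3: {1,6,10}:1  {5,7,8}:1  {6,8,10}:3  {6,9,10}:3  {7,8,9}:3  {7,8,10}:3  {8,9,10}:6
  |U|=4: {1,6,8,10}:4  {1,6,9,10}:4  {4,5,7,8}:1  {5,7,8,9}:4  {5,7,8,10}:4  {6,7,8,10}:6  {6,8,9,10}:12  {7,8,9,10}:12
  |U|=5: {1,6,7,8,10}:10  {1,6,8,9,10}:20  {3,4,5,7,8}:1  {4,5,7,8,9}:5  {4,5,7,8,10}:5  {5,6,7,8,10}:10  {5,7,8,9,10}:20  {6,7,8,9,10}:30
  |U|=6: {1,5,6,7,8,10}:20  {1,6,7,8,9,10}:60  {2,3,4,5,7,8}:1  {3,4,5,7,8,9}:6  {3,4,5,7,8,10}:6  {4,5,6,7,8,10}:15  {4,5,7,8,9,10}:30  {5,6,7,8,9,10}:60
  |U|=7: {0,2,3,4,5,7,8}:1  {1,4,5,6,7,8,10}:35  {1,5,6,7,8,9,10}:140  {2,3,4,5,7,8,9}:7  {2,3,4,5,7,8,10}:7  {3,4,5,6,7,8,10}:21  {3,4,5,7,8,9,10}:42  {4,5,6,7,8,9,10}:105
  |U|=8: {0,2,3,4,5,7,8,9}:8  {0,2,3,4,5,7,8,10}:8  {1,3,4,5,6,7,8,10}:56  {1,4,5,6,7,8,9,10}:280  {2,3,4,5,6,7,8,10}:28  {2,3,4,5,7,8,9,10}:56  {3,4,5,6,7,8,9,10}:168
  |U|=9: {0,2,3,4,5,6,7,8,10}:36  {0,2,3,4,5,7,8,9,10}:72  {1,2,3,4,5,6,7,8,10}:84  {1,3,4,5,6,7,8,9,10}:504  {2,3,4,5,6,7,8,9,10}:252
  start at 0(i): 840
  start at 1(k): 360
  start at 9(j): 120
sum over floor = 1320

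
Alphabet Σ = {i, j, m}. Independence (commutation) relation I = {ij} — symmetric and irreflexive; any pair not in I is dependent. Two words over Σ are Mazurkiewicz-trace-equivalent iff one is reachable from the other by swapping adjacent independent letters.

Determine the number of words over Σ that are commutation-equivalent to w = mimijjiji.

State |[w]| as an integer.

#0=m has no predecessor
#1=i depends on [0:m]
#2=m depends on [1:i]
#3=i depends on [2:m]
#4=j depends on [2:m]
#5=j depends on [4:j]
#6=i depends on [3:i]
#7=j depends on [5:j]
#8=i depends on [6:i]
sources: [0:m]
N(rest) = Σ N(rest − s) over sources s of rest; N(one piece) = 1:
  size 1 → [7]=1  [8]=1
  size 2 → [5,7]=1  [6,8]=1  [7,8]=2
  size 3 → [3,6,8]=1  [4,5,7]=1  [5,7,8]=3  [6,7,8]=3
  size 4 → [3,6,7,8]=4  [4,5,7,8]=4  [5,6,7,8]=6
  size 5 → [3,5,6,7,8]=10  [4,5,6,7,8]=10
  size 6 → [3,4,5,6,7,8]=20
  size 7 → [2,3,4,5,6,7,8]=20
  first=0(m) contributes 20

20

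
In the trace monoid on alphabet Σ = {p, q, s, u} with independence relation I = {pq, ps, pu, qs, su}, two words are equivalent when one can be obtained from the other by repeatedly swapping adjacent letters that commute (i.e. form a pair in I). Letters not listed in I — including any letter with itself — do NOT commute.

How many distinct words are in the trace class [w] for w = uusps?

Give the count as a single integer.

0(u) covers ∅
1(u) covers 0:u
2(s) covers ∅
3(p) covers ∅
4(s) covers 2:s
floor of heap: 0:u, 2:s, 3:p
completions by unplaced set U, small U first (add the entries for U minus each lowest piece of U):
  |U|=1: {1}:1  {3}:1  {4}:1
  |U|=2: {0,1}:1  {1,3}:2  {1,4}:2  {2,4}:1  {3,4}:2
  |U|=3: {0,1,3}:3  {0,1,4}:3  {1,2,4}:3  {1,3,4}:6  {2,3,4}:3
  start at 0(u): 12
  start at 2(s): 12
  start at 3(p): 6
sum over floor = 30

30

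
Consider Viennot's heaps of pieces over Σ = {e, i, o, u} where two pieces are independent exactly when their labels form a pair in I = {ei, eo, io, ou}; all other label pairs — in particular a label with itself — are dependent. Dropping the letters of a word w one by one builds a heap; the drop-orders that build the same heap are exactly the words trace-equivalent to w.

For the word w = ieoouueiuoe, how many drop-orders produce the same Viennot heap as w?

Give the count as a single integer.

660

drop 0:i onto floor
drop 1:e onto floor
drop 2:o onto floor
drop 3:o onto {2:o}
drop 4:u onto {0:i, 1:e}
drop 5:u onto {4:u}
drop 6:e onto {5:u}
drop 7:i onto {5:u}
drop 8:u onto {6:e, 7:i}
drop 9:o onto {3:o}
drop 10:e onto {8:u}
ground layer = {0:i, 1:e, 2:o}
drop-orders for the pieces not yet dropped (sum over which currently-grounded one goes next):
  1 to go: {9} 1  {10} 1
  2 to go: {3,9} 1  {8,10} 1  {9,10} 2
  3 to go: {2,3,9} 1  {3,9,10} 3  {6,8,10} 1  {7,8,10} 1  {8,9,10} 3
  4 to go: {2,3,9,10} 4  {3,8,9,10} 6  {6,7,8,10} 2  {6,8,9,10} 4  {7,8,9,10} 4
  5 to go: {2,3,8,9,10} 10  {3,6,8,9,10} 10  {3,7,8,9,10} 10  {5,6,7,8,10} 2  {6,7,8,9,10} 10
  6 to go: {2,3,6,8,9,10} 20  {2,3,7,8,9,10} 20  {3,6,7,8,9,10} 30  {4,5,6,7,8,10} 2  {5,6,7,8,9,10} 12
  7 to go: {0,4,5,6,7,8,10} 2  {1,4,5,6,7,8,10} 2  {2,3,6,7,8,9,10} 70  {3,5,6,7,8,9,10} 42  {4,5,6,7,8,9,10} 14
  8 to go: {0,1,4,5,6,7,8,10} 4  {0,4,5,6,7,8,9,10} 16  {1,4,5,6,7,8,9,10} 16  {2,3,5,6,7,8,9,10} 112  {3,4,5,6,7,8,9,10} 56
  9 to go: {0,1,4,5,6,7,8,9,10} 36  {0,3,4,5,6,7,8,9,10} 72  {1,3,4,5,6,7,8,9,10} 72  {2,3,4,5,6,7,8,9,10} 168
  if 0:i drops first: 240 orders
  if 1:e drops first: 240 orders
  if 2:o drops first: 180 orders
heap linearizations: 660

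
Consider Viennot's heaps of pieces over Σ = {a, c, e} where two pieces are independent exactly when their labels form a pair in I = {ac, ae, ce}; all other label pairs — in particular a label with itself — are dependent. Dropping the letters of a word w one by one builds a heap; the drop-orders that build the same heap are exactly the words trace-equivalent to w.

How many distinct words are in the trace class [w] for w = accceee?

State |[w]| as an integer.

140

#0=a has no predecessor
#1=c has no predecessor
#2=c depends on [1:c]
#3=c depends on [2:c]
#4=e has no predecessor
#5=e depends on [4:e]
#6=e depends on [5:e]
sources: [0:a, 1:c, 4:e]
N(rest) = Σ N(rest − s) over sources s of rest; N(one piece) = 1:
  size 1 → [0]=1  [3]=1  [6]=1
  size 2 → [0,3]=2  [0,6]=2  [2,3]=1  [3,6]=2  [5,6]=1
  size 3 → [0,2,3]=3  [0,3,6]=6  [0,5,6]=3  [1,2,3]=1  [2,3,6]=3  [3,5,6]=3  [4,5,6]=1
  size 4 → [0,1,2,3]=4  [0,2,3,6]=12  [0,3,5,6]=12  [0,4,5,6]=4  [1,2,3,6]=4  [2,3,5,6]=6  [3,4,5,6]=4
  size 5 → [0,1,2,3,6]=20  [0,2,3,5,6]=30  [0,3,4,5,6]=20  [1,2,3,5,6]=10  [2,3,4,5,6]=10
  first=0(a) contributes 20
  first=1(c) contributes 60
  first=4(e) contributes 60
|[w]| = 140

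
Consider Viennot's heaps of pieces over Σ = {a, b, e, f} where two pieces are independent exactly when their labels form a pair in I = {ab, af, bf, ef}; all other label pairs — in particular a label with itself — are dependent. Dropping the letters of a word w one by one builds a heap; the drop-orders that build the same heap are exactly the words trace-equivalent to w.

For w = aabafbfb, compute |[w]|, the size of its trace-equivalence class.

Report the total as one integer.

0(a) covers ∅
1(a) covers 0:a
2(b) covers ∅
3(a) covers 1:a
4(f) covers ∅
5(b) covers 2:b
6(f) covers 4:f
7(b) covers 5:b
floor of heap: 0:a, 2:b, 4:f
completions by unplaced set U, small U first (add the entries for U minus each lowest piece of U):
  |U|=1: {3}:1  {6}:1  {7}:1
  |U|=2: {1,3}:1  {3,6}:2  {3,7}:2  {4,6}:1  {5,7}:1  {6,7}:2
  |U|=3: {0,1,3}:1  {1,3,6}:3  {1,3,7}:3  {2,5,7}:1  {3,4,6}:3  {3,5,7}:3  {3,6,7}:6  {4,6,7}:3  {5,6,7}:3
  |U|=4: {0,1,3,6}:4  {0,1,3,7}:4  {1,3,4,6}:6  {1,3,5,7}:6  {1,3,6,7}:12  {2,3,5,7}:4  {2,5,6,7}:4  {3,4,6,7}:12  {3,5,6,7}:12  {4,5,6,7}:6
  |U|=5: {0,1,3,4,6}:10  {0,1,3,5,7}:10  {0,1,3,6,7}:20  {1,2,3,5,7}:10  {1,3,4,6,7}:30  {1,3,5,6,7}:30  {2,3,5,6,7}:20  {2,4,5,6,7}:10  {3,4,5,6,7}:30
  |U|=6: {0,1,2,3,5,7}:20  {0,1,3,4,6,7}:60  {0,1,3,5,6,7}:60  {1,2,3,5,6,7}:60  {1,3,4,5,6,7}:90  {2,3,4,5,6,7}:60
  start at 0(a): 210
  start at 2(b): 210
  start at 4(f): 140
sum over floor = 560

560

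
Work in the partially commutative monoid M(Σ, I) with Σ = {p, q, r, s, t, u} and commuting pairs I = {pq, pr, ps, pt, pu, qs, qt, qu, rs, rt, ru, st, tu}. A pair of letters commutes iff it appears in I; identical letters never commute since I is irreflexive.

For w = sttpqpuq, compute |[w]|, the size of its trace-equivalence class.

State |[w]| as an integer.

2520

drop 0:s onto floor
drop 1:t onto floor
drop 2:t onto {1:t}
drop 3:p onto floor
drop 4:q onto floor
drop 5:p onto {3:p}
drop 6:u onto {0:s}
drop 7:q onto {4:q}
ground layer = {0:s, 1:t, 3:p, 4:q}
drop-orders for the pieces not yet dropped (sum over which currently-grounded one goes next):
  1 to go: {2} 1  {5} 1  {6} 1  {7} 1
  2 to go: {0,6} 1  {1,2} 1  {2,5} 2  {2,6} 2  {2,7} 2  {3,5} 1  {4,7} 1  {5,6} 2  {5,7} 2  {6,7} 2
  3 to go: {0,2,6} 3  {0,5,6} 3  {0,6,7} 3  {1,2,5} 3  {1,2,6} 3  {1,2,7} 3  {2,3,5} 3  {2,4,7} 3  {2,5,6} 6  {2,5,7} 6  {2,6,7} 6  {3,5,6} 3  {3,5,7} 3  {4,5,7} 3  {4,6,7} 3  {5,6,7} 6
  4 to go: {0,1,2,6} 6  {0,2,5,6} 12  {0,2,6,7} 12  {0,3,5,6} 6  {0,4,6,7} 6  {0,5,6,7} 12  {1,2,3,5} 6  {1,2,4,7} 6  {1,2,5,6} 12  {1,2,5,7} 12  {1,2,6,7} 12  {2,3,5,6} 12  {2,3,5,7} 12  {2,4,5,7} 12  {2,4,6,7} 12  {2,5,6,7} 24  {3,4,5,7} 6  {3,5,6,7} 12  {4,5,6,7} 12
  5 to go: {0,1,2,5,6} 30  {0,1,2,6,7} 30  {0,2,3,5,6} 30  {0,2,4,6,7} 30  {0,2,5,6,7} 60  {0,3,5,6,7} 30  {0,4,5,6,7} 30  {1,2,3,5,6} 30  {1,2,3,5,7} 30  {1,2,4,5,7} 30  {1,2,4,6,7} 30  {1,2,5,6,7} 60  {2,3,4,5,7} 30  {2,3,5,6,7} 60  {2,4,5,6,7} 60  {3,4,5,6,7} 30
  6 to go: {0,1,2,3,5,6} 90  {0,1,2,4,6,7} 90  {0,1,2,5,6,7} 180  {0,2,3,5,6,7} 180  {0,2,4,5,6,7} 180  {0,3,4,5,6,7} 90  {1,2,3,4,5,7} 90  {1,2,3,5,6,7} 180  {1,2,4,5,6,7} 180  {2,3,4,5,6,7} 180
  if 0:s drops first: 630 orders
  if 1:t drops first: 630 orders
  if 3:p drops first: 630 orders
  if 4:q drops first: 630 orders
heap linearizations: 2520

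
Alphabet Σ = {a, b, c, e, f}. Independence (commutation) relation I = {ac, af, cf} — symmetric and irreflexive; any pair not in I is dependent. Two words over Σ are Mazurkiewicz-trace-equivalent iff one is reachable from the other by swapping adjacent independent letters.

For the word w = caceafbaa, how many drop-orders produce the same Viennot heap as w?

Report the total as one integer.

piece 0:c — minimal
piece 1:a — minimal
piece 2:c rests on {0:c}
piece 3:e rests on {1:a, 2:c}
piece 4:a rests on {3:e}
piece 5:f rests on {3:e}
piece 6:b rests on {4:a, 5:f}
piece 7:a rests on {6:b}
piece 8:a rests on {7:a}
minimal pieces: {0:c, 1:a}
ways to finish when only these pieces remain (= sum over removing one remaining piece with nothing left below it):
  1 left: {8}→1
  2 left: {7,8}→1
  3 left: {6,7,8}→1
  4 left: {4,6,7,8}→1  {5,6,7,8}→1
  5 left: {4,5,6,7,8}→2
  6 left: {3,4,5,6,7,8}→2
  7 left: {1,3,4,5,6,7,8}→2  {2,3,4,5,6,7,8}→2
  placing 0:c first → 4 extensions
  placing 1:a first → 2 extensions
total linear extensions = 6

6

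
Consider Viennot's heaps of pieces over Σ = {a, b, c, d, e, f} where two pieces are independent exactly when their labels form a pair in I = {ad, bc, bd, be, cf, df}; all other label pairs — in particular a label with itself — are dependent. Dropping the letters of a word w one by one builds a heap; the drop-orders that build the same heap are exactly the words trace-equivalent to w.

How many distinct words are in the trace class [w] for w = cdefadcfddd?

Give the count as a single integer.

16

drop 0:c onto floor
drop 1:d onto {0:c}
drop 2:e onto {1:d}
drop 3:f onto {2:e}
drop 4:a onto {3:f}
drop 5:d onto {2:e}
drop 6:c onto {4:a, 5:d}
drop 7:f onto {4:a}
drop 8:d onto {6:c}
drop 9:d onto {8:d}
drop 10:d onto {9:d}
ground layer = {0:c}
drop-orders for the pieces not yet dropped (sum over which currently-grounded one goes next):
  1 to go: {7} 1  {10} 1
  2 to go: {7,10} 2  {9,10} 1
  3 to go: {7,9,10} 3  {8,9,10} 1
  4 to go: {6,8,9,10} 1  {7,8,9,10} 4
  5 to go: {5,6,8,9,10} 1  {6,7,8,9,10} 5
  6 to go: {4,6,7,8,9,10} 5  {5,6,7,8,9,10} 6
  7 to go: {3,4,6,7,8,9,10} 5  {4,5,6,7,8,9,10} 11
  8 to go: {3,4,5,6,7,8,9,10} 16
  9 to go: {2,3,4,5,6,7,8,9,10} 16
  if 0:c drops first: 16 orders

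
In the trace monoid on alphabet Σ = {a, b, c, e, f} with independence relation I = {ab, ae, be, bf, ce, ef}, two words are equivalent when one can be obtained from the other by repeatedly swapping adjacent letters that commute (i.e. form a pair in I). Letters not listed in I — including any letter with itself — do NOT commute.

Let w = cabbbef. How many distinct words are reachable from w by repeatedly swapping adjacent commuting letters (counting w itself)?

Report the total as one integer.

70

piece 0:c — minimal
piece 1:a rests on {0:c}
piece 2:b rests on {0:c}
piece 3:b rests on {2:b}
piece 4:b rests on {3:b}
piece 5:e — minimal
piece 6:f rests on {1:a}
minimal pieces: {0:c, 5:e}
ways to finish when only these pieces remain (= sum over removing one remaining piece with nothing left below it):
  1 left: {4}→1  {5}→1  {6}→1
  2 left: {1,6}→1  {3,4}→1  {4,5}→2  {4,6}→2  {5,6}→2
  3 left: {1,4,6}→3  {1,5,6}→3  {2,3,4}→1  {3,4,5}→3  {3,4,6}→3  {4,5,6}→6
  4 left: {1,3,4,6}→6  {1,4,5,6}→12  {2,3,4,5}→4  {2,3,4,6}→4  {3,4,5,6}→12
  5 left: {1,2,3,4,6}→10  {1,3,4,5,6}→30  {2,3,4,5,6}→20
  placing 0:c first → 60 extensions
  placing 5:e first → 10 extensions
total linear extensions = 70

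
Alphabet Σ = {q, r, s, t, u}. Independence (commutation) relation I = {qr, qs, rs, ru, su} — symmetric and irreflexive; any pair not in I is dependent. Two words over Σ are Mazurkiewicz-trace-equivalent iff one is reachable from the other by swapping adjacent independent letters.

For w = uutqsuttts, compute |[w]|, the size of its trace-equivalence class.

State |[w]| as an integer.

drop 0:u onto floor
drop 1:u onto {0:u}
drop 2:t onto {1:u}
drop 3:q onto {2:t}
drop 4:s onto {2:t}
drop 5:u onto {3:q}
drop 6:t onto {4:s, 5:u}
drop 7:t onto {6:t}
drop 8:t onto {7:t}
drop 9:s onto {8:t}
ground layer = {0:u}
drop-orders for the pieces not yet dropped (sum over which currently-grounded one goes next):
  1 to go: {9} 1
  2 to go: {8,9} 1
  3 to go: {7,8,9} 1
  4 to go: {6,7,8,9} 1
  5 to go: {4,6,7,8,9} 1  {5,6,7,8,9} 1
  6 to go: {3,5,6,7,8,9} 1  {4,5,6,7,8,9} 2
  7 to go: {3,4,5,6,7,8,9} 3
  8 to go: {2,3,4,5,6,7,8,9} 3
  if 0:u drops first: 3 orders

3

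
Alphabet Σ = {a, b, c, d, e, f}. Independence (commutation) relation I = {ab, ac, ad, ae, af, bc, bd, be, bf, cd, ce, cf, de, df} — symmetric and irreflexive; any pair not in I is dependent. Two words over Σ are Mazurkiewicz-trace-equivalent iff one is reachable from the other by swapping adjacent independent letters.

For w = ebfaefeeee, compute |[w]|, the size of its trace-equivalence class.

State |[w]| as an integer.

#0=e has no predecessor
#1=b has no predecessor
#2=f depends on [0:e]
#3=a has no predecessor
#4=e depends on [2:f]
#5=f depends on [4:e]
#6=e depends on [5:f]
#7=e depends on [6:e]
#8=e depends on [7:e]
#9=e depends on [8:e]
sources: [0:e, 1:b, 3:a]
N(rest) = Σ N(rest − s) over sources s of rest; N(one piece) = 1:
  size 1 → [1]=1  [3]=1  [9]=1
  size 2 → [1,3]=2  [1,9]=2  [3,9]=2  [8,9]=1
  size 3 → [1,3,9]=6  [1,8,9]=3  [3,8,9]=3  [7,8,9]=1
  size 4 → [1,3,8,9]=12  [1,7,8,9]=4  [3,7,8,9]=4  [6,7,8,9]=1
  size 5 → [1,3,7,8,9]=20  [1,6,7,8,9]=5  [3,6,7,8,9]=5  [5,6,7,8,9]=1
  size 6 → [1,3,6,7,8,9]=30  [1,5,6,7,8,9]=6  [3,5,6,7,8,9]=6  [4,5,6,7,8,9]=1
  size 7 → [1,3,5,6,7,8,9]=42  [1,4,5,6,7,8,9]=7  [2,4,5,6,7,8,9]=1  [3,4,5,6,7,8,9]=7
  size 8 → [0,2,4,5,6,7,8,9]=1  [1,2,4,5,6,7,8,9]=8  [1,3,4,5,6,7,8,9]=56  [2,3,4,5,6,7,8,9]=8
  first=0(e) contributes 72
  first=1(b) contributes 9
  first=3(a) contributes 9
|[w]| = 90

90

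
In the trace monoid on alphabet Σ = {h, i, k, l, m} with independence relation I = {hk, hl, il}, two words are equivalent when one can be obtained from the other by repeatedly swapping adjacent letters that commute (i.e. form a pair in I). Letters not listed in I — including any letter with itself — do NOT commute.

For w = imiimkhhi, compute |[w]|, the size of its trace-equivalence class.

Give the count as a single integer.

3

0(i) covers ∅
1(m) covers 0:i
2(i) covers 1:m
3(i) covers 2:i
4(m) covers 3:i
5(k) covers 4:m
6(h) covers 4:m
7(h) covers 6:h
8(i) covers 5:k, 7:h
floor of heap: 0:i
completions by unplaced set U, small U first (add the entries for U minus each lowest piece of U):
  |U|=1: {8}:1
  |U|=2: {5,8}:1  {7,8}:1
  |U|=3: {5,7,8}:2  {6,7,8}:1
  |U|=4: {5,6,7,8}:3
  |U|=5: {4,5,6,7,8}:3
  |U|=6: {3,4,5,6,7,8}:3
  |U|=7: {2,3,4,5,6,7,8}:3
  start at 0(i): 3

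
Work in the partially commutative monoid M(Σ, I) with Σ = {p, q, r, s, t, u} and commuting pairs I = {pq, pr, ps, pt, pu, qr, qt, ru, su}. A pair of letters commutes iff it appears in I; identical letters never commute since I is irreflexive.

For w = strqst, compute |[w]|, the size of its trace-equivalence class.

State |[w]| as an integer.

3

drop 0:s onto floor
drop 1:t onto {0:s}
drop 2:r onto {1:t}
drop 3:q onto {0:s}
drop 4:s onto {2:r, 3:q}
drop 5:t onto {4:s}
ground layer = {0:s}
drop-orders for the pieces not yet dropped (sum over which currently-grounded one goes next):
  1 to go: {5} 1
  2 to go: {4,5} 1
  3 to go: {2,4,5} 1  {3,4,5} 1
  4 to go: {1,2,4,5} 1  {2,3,4,5} 2
  if 0:s drops first: 3 orders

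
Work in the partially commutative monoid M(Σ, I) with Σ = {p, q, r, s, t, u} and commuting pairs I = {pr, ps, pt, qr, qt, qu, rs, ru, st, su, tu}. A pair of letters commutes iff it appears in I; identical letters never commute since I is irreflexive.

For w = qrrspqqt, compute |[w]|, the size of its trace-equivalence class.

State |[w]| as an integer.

112

#0=q has no predecessor
#1=r has no predecessor
#2=r depends on [1:r]
#3=s depends on [0:q]
#4=p depends on [0:q]
#5=q depends on [3:s, 4:p]
#6=q depends on [5:q]
#7=t depends on [2:r]
sources: [0:q, 1:r]
N(rest) = Σ N(rest − s) over sources s of rest; N(one piece) = 1:
  size 1 → [6]=1  [7]=1
  size 2 → [2,7]=1  [5,6]=1  [6,7]=2
  size 3 → [1,2,7]=1  [2,6,7]=3  [3,5,6]=1  [4,5,6]=1  [5,6,7]=3
  size 4 → [1,2,6,7]=4  [2,5,6,7]=6  [3,4,5,6]=2  [3,5,6,7]=4  [4,5,6,7]=4
  size 5 → [0,3,4,5,6]=2  [1,2,5,6,7]=10  [2,3,5,6,7]=10  [2,4,5,6,7]=10  [3,4,5,6,7]=10
  size 6 → [0,3,4,5,6,7]=12  [1,2,3,5,6,7]=20  [1,2,4,5,6,7]=20  [2,3,4,5,6,7]=30
  first=0(q) contributes 70
  first=1(r) contributes 42
|[w]| = 112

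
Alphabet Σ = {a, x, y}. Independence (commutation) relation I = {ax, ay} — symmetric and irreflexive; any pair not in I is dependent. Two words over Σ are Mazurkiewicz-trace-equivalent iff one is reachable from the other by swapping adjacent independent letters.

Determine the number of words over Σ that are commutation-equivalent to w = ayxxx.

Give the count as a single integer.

#0=a has no predecessor
#1=y has no predecessor
#2=x depends on [1:y]
#3=x depends on [2:x]
#4=x depends on [3:x]
sources: [0:a, 1:y]
N(rest) = Σ N(rest − s) over sources s of rest; N(one piece) = 1:
  size 1 → [0]=1  [4]=1
  size 2 → [0,4]=2  [3,4]=1
  size 3 → [0,3,4]=3  [2,3,4]=1
  first=0(a) contributes 1
  first=1(y) contributes 4
|[w]| = 5

5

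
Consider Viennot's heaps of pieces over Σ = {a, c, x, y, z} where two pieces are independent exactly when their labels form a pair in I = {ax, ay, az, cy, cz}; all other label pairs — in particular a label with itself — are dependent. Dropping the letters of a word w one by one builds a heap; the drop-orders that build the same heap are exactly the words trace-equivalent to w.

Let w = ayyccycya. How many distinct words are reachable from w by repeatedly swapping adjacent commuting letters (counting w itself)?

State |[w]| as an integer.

0(a) covers ∅
1(y) covers ∅
2(y) covers 1:y
3(c) covers 0:a
4(c) covers 3:c
5(y) covers 2:y
6(c) covers 4:c
7(y) covers 5:y
8(a) covers 6:c
floor of heap: 0:a, 1:y
completions by unplaced set U, small U first (add the entries for U minus each lowest piece of U):
  |U|=1: {7}:1  {8}:1
  |U|=2: {5,7}:1  {6,8}:1  {7,8}:2
  |U|=3: {2,5,7}:1  {4,6,8}:1  {5,7,8}:3  {6,7,8}:3
  |U|=4: {1,2,5,7}:1  {2,5,7,8}:4  {3,4,6,8}:1  {4,6,7,8}:4  {5,6,7,8}:6
  |U|=5: {0,3,4,6,8}:1  {1,2,5,7,8}:5  {2,5,6,7,8}:10  {3,4,6,7,8}:5  {4,5,6,7,8}:10
  |U|=6: {0,3,4,6,7,8}:6  {1,2,5,6,7,8}:15  {2,4,5,6,7,8}:20  {3,4,5,6,7,8}:15
  |U|=7: {0,3,4,5,6,7,8}:21  {1,2,4,5,6,7,8}:35  {2,3,4,5,6,7,8}:35
  start at 0(a): 70
  start at 1(y): 56
sum over floor = 126

126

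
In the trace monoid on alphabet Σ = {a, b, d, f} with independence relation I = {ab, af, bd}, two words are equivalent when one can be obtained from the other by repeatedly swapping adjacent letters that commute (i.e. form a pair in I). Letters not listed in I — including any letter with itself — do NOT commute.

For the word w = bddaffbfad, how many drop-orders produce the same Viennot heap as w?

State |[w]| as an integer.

0(b) covers ∅
1(d) covers ∅
2(d) covers 1:d
3(a) covers 2:d
4(f) covers 0:b, 2:d
5(f) covers 4:f
6(b) covers 5:f
7(f) covers 6:b
8(a) covers 3:a
9(d) covers 7:f, 8:a
floor of heap: 0:b, 1:d
completions by unplaced set U, small U first (add the entries for U minus each lowest piece of U):
  |U|=1: {9}:1
  |U|=2: {7,9}:1  {8,9}:1
  |U|=3: {3,8,9}:1  {6,7,9}:1  {7,8,9}:2
  |U|=4: {3,7,8,9}:3  {5,6,7,9}:1  {6,7,8,9}:3
  |U|=5: {3,6,7,8,9}:6  {4,5,6,7,9}:1  {5,6,7,8,9}:4
  |U|=6: {0,4,5,6,7,9}:1  {3,5,6,7,8,9}:10  {4,5,6,7,8,9}:5
  |U|=7: {0,4,5,6,7,8,9}:6  {3,4,5,6,7,8,9}:15
  |U|=8: {0,3,4,5,6,7,8,9}:21  {2,3,4,5,6,7,8,9}:15
  start at 0(b): 15
  start at 1(d): 36
sum over floor = 51

51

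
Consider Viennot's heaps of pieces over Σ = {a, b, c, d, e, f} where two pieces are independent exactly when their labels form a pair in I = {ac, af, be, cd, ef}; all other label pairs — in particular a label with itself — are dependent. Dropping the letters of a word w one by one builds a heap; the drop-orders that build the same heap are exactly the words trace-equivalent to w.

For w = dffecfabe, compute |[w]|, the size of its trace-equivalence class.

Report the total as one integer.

drop 0:d onto floor
drop 1:f onto {0:d}
drop 2:f onto {1:f}
drop 3:e onto {0:d}
drop 4:c onto {2:f, 3:e}
drop 5:f onto {4:c}
drop 6:a onto {3:e}
drop 7:b onto {5:f, 6:a}
drop 8:e onto {4:c, 6:a}
ground layer = {0:d}
drop-orders for the pieces not yet dropped (sum over which currently-grounded one goes next):
  1 to go: {7} 1  {8} 1
  2 to go: {5,7} 1  {7,8} 2
  3 to go: {5,7,8} 3  {6,7,8} 2
  4 to go: {4,5,7,8} 3  {5,6,7,8} 5
  5 to go: {2,4,5,7,8} 3  {4,5,6,7,8} 8
  6 to go: {1,2,4,5,7,8} 3  {2,4,5,6,7,8} 11  {3,4,5,6,7,8} 8
  7 to go: {1,2,4,5,6,7,8} 14  {2,3,4,5,6,7,8} 19
  if 0:d drops first: 33 orders

33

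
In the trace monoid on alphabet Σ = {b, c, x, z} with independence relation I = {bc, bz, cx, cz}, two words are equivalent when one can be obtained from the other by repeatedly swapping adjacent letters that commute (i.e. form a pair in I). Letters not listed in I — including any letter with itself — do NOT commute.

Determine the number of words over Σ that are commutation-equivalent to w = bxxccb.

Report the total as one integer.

15

piece 0:b — minimal
piece 1:x rests on {0:b}
piece 2:x rests on {1:x}
piece 3:c — minimal
piece 4:c rests on {3:c}
piece 5:b rests on {2:x}
minimal pieces: {0:b, 3:c}
ways to finish when only these pieces remain (= sum over removing one remaining piece with nothing left below it):
  1 left: {4}→1  {5}→1
  2 left: {2,5}→1  {3,4}→1  {4,5}→2
  3 left: {1,2,5}→1  {2,4,5}→3  {3,4,5}→3
  4 left: {0,1,2,5}→1  {1,2,4,5}→4  {2,3,4,5}→6
  placing 0:b first → 10 extensions
  placing 3:c first → 5 extensions
total linear extensions = 15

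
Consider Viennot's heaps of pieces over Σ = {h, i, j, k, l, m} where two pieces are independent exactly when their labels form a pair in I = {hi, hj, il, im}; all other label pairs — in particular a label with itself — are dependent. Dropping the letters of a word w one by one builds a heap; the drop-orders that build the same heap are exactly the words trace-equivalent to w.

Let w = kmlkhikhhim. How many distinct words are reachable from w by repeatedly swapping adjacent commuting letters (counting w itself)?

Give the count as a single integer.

8

drop 0:k onto floor
drop 1:m onto {0:k}
drop 2:l onto {1:m}
drop 3:k onto {2:l}
drop 4:h onto {3:k}
drop 5:i onto {3:k}
drop 6:k onto {4:h, 5:i}
drop 7:h onto {6:k}
drop 8:h onto {7:h}
drop 9:i onto {6:k}
drop 10:m onto {8:h}
ground layer = {0:k}
drop-orders for the pieces not yet dropped (sum over which currently-grounded one goes next):
  1 to go: {9} 1  {10} 1
  2 to go: {8,10} 1  {9,10} 2
  3 to go: {7,8,10} 1  {8,9,10} 3
  4 to go: {7,8,9,10} 4
  5 to go: {6,7,8,9,10} 4
  6 to go: {4,6,7,8,9,10} 4  {5,6,7,8,9,10} 4
  7 to go: {4,5,6,7,8,9,10} 8
  8 to go: {3,4,5,6,7,8,9,10} 8
  9 to go: {2,3,4,5,6,7,8,9,10} 8
  if 0:k drops first: 8 orders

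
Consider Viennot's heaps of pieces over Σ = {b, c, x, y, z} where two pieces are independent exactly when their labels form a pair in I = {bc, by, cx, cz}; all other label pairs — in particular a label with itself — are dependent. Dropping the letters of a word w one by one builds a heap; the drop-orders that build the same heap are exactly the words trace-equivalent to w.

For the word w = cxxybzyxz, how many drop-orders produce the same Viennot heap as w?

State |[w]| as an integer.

0(c) covers ∅
1(x) covers ∅
2(x) covers 1:x
3(y) covers 0:c, 2:x
4(b) covers 2:x
5(z) covers 3:y, 4:b
6(y) covers 5:z
7(x) covers 6:y
8(z) covers 7:x
floor of heap: 0:c, 1:x
completions by unplaced set U, small U first (add the entries for U minus each lowest piece of U):
  |U|=1: {8}:1
  |U|=2: {7,8}:1
  |U|=3: {6,7,8}:1
  |U|=4: {5,6,7,8}:1
  |U|=5: {3,5,6,7,8}:1  {4,5,6,7,8}:1
  |U|=6: {0,3,5,6,7,8}:1  {3,4,5,6,7,8}:2
  |U|=7: {0,3,4,5,6,7,8}:3  {2,3,4,5,6,7,8}:2
  start at 0(c): 2
  start at 1(x): 5
sum over floor = 7

7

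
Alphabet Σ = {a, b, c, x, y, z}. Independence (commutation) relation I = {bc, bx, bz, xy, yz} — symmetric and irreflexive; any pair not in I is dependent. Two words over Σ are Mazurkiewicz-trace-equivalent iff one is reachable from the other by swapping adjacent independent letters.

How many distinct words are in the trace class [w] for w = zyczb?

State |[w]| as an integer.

7

piece 0:z — minimal
piece 1:y — minimal
piece 2:c rests on {0:z, 1:y}
piece 3:z rests on {2:c}
piece 4:b rests on {1:y}
minimal pieces: {0:z, 1:y}
ways to finish when only these pieces remain (= sum over removing one remaining piece with nothing left below it):
  1 left: {3}→1  {4}→1
  2 left: {2,3}→1  {3,4}→2
  3 left: {0,2,3}→1  {2,3,4}→3
  placing 0:z first → 3 extensions
  placing 1:y first → 4 extensions
total linear extensions = 7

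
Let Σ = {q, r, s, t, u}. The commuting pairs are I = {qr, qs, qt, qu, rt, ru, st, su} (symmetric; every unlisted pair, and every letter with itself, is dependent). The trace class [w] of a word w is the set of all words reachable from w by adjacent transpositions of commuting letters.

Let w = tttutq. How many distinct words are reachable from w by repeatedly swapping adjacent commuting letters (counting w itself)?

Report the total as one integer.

6

0(t) covers ∅
1(t) covers 0:t
2(t) covers 1:t
3(u) covers 2:t
4(t) covers 3:u
5(q) covers ∅
floor of heap: 0:t, 5:q
completions by unplaced set U, small U first (add the entries for U minus each lowest piece of U):
  |U|=1: {4}:1  {5}:1
  |U|=2: {3,4}:1  {4,5}:2
  |U|=3: {2,3,4}:1  {3,4,5}:3
  |U|=4: {1,2,3,4}:1  {2,3,4,5}:4
  start at 0(t): 5
  start at 5(q): 1
sum over floor = 6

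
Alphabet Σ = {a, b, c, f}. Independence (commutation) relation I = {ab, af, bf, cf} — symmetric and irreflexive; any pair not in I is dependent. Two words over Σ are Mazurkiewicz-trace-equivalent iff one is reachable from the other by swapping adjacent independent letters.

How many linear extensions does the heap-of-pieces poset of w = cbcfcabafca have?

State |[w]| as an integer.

piece 0:c — minimal
piece 1:b rests on {0:c}
piece 2:c rests on {1:b}
piece 3:f — minimal
piece 4:c rests on {2:c}
piece 5:a rests on {4:c}
piece 6:b rests on {4:c}
piece 7:a rests on {5:a}
piece 8:f rests on {3:f}
piece 9:c rests on {6:b, 7:a}
piece 10:a rests on {9:c}
minimal pieces: {0:c, 3:f}
ways to finish when only these pieces remain (= sum over removing one remaining piece with nothing left below it):
  1 left: {8}→1  {10}→1
  2 left: {3,8}→1  {8,10}→2  {9,10}→1
  3 left: {3,8,10}→3  {6,9,10}→1  {7,9,10}→1  {8,9,10}→3
  4 left: {3,8,9,10}→6  {5,7,9,10}→1  {6,7,9,10}→2  {6,8,9,10}→4  {7,8,9,10}→4
  5 left: {3,6,8,9,10}→10  {3,7,8,9,10}→10  {5,6,7,9,10}→3  {5,7,8,9,10}→5  {6,7,8,9,10}→10
  6 left: {3,5,7,8,9,10}→15  {3,6,7,8,9,10}→30  {4,5,6,7,9,10}→3  {5,6,7,8,9,10}→18
  7 left: {2,4,5,6,7,9,10}→3  {3,5,6,7,8,9,10}→63  {4,5,6,7,8,9,10}→21
  8 left: {1,2,4,5,6,7,9,10}→3  {2,4,5,6,7,8,9,10}→24  {3,4,5,6,7,8,9,10}→84
  9 left: {0,1,2,4,5,6,7,9,10}→3  {1,2,4,5,6,7,8,9,10}→27  {2,3,4,5,6,7,8,9,10}→108
  placing 0:c first → 135 extensions
  placing 3:f first → 30 extensions
total linear extensions = 165

165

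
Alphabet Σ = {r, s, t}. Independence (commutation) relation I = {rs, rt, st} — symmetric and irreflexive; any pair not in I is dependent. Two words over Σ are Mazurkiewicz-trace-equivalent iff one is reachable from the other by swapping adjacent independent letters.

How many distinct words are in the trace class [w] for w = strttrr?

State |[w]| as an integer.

0(s) covers ∅
1(t) covers ∅
2(r) covers ∅
3(t) covers 1:t
4(t) covers 3:t
5(r) covers 2:r
6(r) covers 5:r
floor of heap: 0:s, 1:t, 2:r
completions by unplaced set U, small U first (add the entries for U minus each lowest piece of U):
  |U|=1: {0}:1  {4}:1  {6}:1
  |U|=2: {0,4}:2  {0,6}:2  {3,4}:1  {4,6}:2  {5,6}:1
  |U|=3: {0,3,4}:3  {0,4,6}:6  {0,5,6}:3  {1,3,4}:1  {2,5,6}:1  {3,4,6}:3  {4,5,6}:3
  |U|=4: {0,1,3,4}:4  {0,2,5,6}:4  {0,3,4,6}:12  {0,4,5,6}:12  {1,3,4,6}:4  {2,4,5,6}:4  {3,4,5,6}:6
  |U|=5: {0,1,3,4,6}:20  {0,2,4,5,6}:20  {0,3,4,5,6}:30  {1,3,4,5,6}:10  {2,3,4,5,6}:10
  start at 0(s): 20
  start at 1(t): 60
  start at 2(r): 60
sum over floor = 140

140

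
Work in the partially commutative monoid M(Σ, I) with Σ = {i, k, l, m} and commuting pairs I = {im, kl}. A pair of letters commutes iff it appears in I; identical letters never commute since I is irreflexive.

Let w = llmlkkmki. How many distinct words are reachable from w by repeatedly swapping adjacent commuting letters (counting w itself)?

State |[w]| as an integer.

3

#0=l has no predecessor
#1=l depends on [0:l]
#2=m depends on [1:l]
#3=l depends on [2:m]
#4=k depends on [2:m]
#5=k depends on [4:k]
#6=m depends on [3:l, 5:k]
#7=k depends on [6:m]
#8=i depends on [7:k]
sources: [0:l]
N(rest) = Σ N(rest − s) over sources s of rest; N(one piece) = 1:
  size 1 → [8]=1
  size 2 → [7,8]=1
  size 3 → [6,7,8]=1
  size 4 → [3,6,7,8]=1  [5,6,7,8]=1
  size 5 → [3,5,6,7,8]=2  [4,5,6,7,8]=1
  size 6 → [3,4,5,6,7,8]=3
  size 7 → [2,3,4,5,6,7,8]=3
  first=0(l) contributes 3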